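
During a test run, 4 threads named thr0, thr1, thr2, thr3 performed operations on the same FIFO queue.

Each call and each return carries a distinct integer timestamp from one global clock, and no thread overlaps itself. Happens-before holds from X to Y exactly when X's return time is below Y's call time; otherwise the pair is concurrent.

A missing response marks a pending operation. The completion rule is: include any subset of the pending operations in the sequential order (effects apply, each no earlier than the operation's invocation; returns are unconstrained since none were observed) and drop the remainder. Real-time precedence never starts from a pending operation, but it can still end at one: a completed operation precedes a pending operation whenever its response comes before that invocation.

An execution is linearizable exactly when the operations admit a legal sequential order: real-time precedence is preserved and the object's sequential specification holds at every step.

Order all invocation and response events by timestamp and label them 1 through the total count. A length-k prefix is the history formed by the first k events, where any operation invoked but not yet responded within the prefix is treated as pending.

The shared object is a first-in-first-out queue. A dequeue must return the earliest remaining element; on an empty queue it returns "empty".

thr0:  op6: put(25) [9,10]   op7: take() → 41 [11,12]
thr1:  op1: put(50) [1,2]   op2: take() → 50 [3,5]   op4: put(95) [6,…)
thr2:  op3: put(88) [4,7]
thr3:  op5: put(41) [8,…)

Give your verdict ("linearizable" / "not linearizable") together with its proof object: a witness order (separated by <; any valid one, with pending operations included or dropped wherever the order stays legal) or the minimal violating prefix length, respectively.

not linearizable — minimal violating prefix: 12 events

cut after 11 events: linearizable; cut after 12 events (op7 responds, time 12): not linearizable
all 2 real-time-respecting orders fail — 5 completed FIFO queue operations, no legal replay
including or dropping the 2 pending operations (op4, op5) in any combination fails
e.g. op1, op2, op3, op6, op7 (pending dropped): illegal at step 5, since op7 take() → 41 cannot apply there
e.g. op1, op3, op2, op6, op7 (pending dropped): illegal at step 5, since op7 take() → 41 cannot apply there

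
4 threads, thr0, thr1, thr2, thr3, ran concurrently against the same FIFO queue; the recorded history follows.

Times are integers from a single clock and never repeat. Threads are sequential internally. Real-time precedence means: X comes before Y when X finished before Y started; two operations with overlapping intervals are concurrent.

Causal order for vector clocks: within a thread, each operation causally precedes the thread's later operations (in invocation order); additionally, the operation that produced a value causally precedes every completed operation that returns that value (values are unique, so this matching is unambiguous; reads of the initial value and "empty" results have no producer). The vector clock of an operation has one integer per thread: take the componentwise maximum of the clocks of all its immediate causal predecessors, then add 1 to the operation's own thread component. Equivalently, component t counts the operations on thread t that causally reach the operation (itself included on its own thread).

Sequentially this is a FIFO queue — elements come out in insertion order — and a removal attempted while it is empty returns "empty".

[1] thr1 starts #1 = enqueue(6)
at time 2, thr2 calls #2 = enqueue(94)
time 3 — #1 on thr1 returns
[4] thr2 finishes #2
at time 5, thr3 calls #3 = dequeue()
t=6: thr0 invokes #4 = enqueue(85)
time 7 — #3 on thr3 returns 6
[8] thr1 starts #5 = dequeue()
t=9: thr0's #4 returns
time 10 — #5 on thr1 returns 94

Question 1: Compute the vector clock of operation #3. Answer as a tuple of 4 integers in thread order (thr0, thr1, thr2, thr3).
(0, 1, 0, 1)

invoked at 2, #2 has no predecessors; its own thr2 bump gives (0, 0, 1, 0)
invoked at 1, #1 has no predecessors; its own thr1 bump gives (0, 1, 0, 0)
invoked at 6, #4 has no predecessors; its own thr0 bump gives (1, 0, 0, 0)
invoked at 5, #3 merges VC(#1)=(0, 1, 0, 0) and bumps thr3's slot → (0, 1, 0, 1)
invoked at 8, #5 merges VC(#1)=(0, 1, 0, 0), VC(#2)=(0, 0, 1, 0) and bumps thr1's slot → (0, 2, 1, 0)
target: VC(#3) = (0, 1, 0, 1)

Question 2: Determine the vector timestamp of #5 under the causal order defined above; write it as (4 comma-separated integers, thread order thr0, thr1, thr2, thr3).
(0, 2, 1, 0)

#2 (invocation 2): nothing precedes it; thr2's component alone gives (0, 0, 1, 0)
#1 (invocation 1): nothing precedes it; thr1's component alone gives (0, 1, 0, 0)
#4 (invocation 6): nothing precedes it; thr0's component alone gives (1, 0, 0, 0)
from VC(#1)=(0, 1, 0, 0), #3 (invoked 5) maxes components and bumps thr3 → (0, 1, 0, 1)
from VC(#1)=(0, 1, 0, 0), VC(#2)=(0, 0, 1, 0), #5 (invoked 8) maxes components and bumps thr1 → (0, 2, 1, 0)
target: VC(#5) = (0, 2, 1, 0)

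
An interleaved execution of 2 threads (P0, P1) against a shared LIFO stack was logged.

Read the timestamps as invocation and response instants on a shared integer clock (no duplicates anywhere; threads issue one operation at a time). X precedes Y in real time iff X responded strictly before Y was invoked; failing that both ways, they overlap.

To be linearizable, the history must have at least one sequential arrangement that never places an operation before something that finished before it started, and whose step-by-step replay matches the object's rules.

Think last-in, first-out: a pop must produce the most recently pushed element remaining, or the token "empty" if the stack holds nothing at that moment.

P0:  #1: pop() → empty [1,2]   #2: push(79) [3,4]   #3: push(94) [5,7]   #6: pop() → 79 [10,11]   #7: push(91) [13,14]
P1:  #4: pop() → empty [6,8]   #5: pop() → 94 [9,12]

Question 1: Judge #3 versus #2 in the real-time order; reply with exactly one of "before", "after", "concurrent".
after

#3 spans [5,7], #2 spans [3,4]
resp(#2)=4 < inv(#3)=5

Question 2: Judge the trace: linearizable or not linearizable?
not linearizable

events 1..7 are fine; event 8 — the response of #4 at time 8 — makes the prefix non-linearizable
2 orders of the 4 completed LIFO stack ops respect real time; none is legal
take #1, #2, #3, #4: step 4 already fails, because #4 pop() → empty cannot occur there
take #1, #2, #4, #3: step 3 already fails, because #4 pop() → empty cannot occur there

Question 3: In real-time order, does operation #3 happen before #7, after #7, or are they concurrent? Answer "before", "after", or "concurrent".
before

#3 spans [5,7], #7 spans [13,14]
resp(#3)=7 < inv(#7)=13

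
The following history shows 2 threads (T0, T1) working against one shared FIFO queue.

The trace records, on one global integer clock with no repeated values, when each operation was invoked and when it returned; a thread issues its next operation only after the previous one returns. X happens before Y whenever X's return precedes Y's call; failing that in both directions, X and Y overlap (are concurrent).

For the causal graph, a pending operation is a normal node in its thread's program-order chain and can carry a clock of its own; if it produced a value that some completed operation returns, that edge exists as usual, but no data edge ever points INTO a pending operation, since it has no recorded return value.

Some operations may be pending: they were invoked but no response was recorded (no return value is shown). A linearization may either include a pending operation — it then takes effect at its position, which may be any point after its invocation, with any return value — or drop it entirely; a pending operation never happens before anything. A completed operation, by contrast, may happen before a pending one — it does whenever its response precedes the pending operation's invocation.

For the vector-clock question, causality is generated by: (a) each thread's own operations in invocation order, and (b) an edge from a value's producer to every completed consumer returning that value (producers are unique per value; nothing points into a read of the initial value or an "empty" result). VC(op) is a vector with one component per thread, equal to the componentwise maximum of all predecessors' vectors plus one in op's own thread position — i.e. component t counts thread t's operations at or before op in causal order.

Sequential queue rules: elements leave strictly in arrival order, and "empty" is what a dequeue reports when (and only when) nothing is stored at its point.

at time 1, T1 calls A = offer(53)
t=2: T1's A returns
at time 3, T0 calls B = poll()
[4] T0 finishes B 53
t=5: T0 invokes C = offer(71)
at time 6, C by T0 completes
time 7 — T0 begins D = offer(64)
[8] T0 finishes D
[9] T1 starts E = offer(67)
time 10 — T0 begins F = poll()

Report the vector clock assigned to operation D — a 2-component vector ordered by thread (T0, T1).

(3, 1)

root op A, invoked 1: fresh clock plus T1's own tick → (0, 1)
VC(E, invoked at 9): max of VC(A)=(0, 1), then +1 on thread T1 → (0, 2)
VC(B, invoked at 3): max of VC(A)=(0, 1), then +1 on thread T0 → (1, 1)
VC(C, invoked at 5): max of VC(B)=(1, 1), then +1 on thread T0 → (2, 1)
VC(D, invoked at 7): max of VC(C)=(2, 1), then +1 on thread T0 → (3, 1)
VC(F, invoked at 10): max of VC(D)=(3, 1), then +1 on thread T0 → (4, 1)
target: VC(D) = (3, 1)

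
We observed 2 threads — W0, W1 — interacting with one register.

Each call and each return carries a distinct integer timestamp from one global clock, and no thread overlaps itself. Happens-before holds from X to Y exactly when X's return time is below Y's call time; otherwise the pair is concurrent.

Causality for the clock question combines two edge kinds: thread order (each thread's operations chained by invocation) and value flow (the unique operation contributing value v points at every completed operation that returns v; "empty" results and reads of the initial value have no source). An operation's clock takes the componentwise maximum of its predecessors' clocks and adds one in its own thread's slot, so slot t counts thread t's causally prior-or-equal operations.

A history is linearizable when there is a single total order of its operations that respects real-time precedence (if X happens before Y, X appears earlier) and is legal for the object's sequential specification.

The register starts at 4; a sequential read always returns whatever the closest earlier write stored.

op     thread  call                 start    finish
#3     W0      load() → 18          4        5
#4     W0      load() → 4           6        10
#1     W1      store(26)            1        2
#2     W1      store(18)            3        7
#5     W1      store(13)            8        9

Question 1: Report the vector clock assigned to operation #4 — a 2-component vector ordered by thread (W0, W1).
Answer: (2, 2)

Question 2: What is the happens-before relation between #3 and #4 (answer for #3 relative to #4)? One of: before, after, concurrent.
Answer: before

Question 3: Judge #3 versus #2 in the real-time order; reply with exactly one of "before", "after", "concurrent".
Answer: concurrent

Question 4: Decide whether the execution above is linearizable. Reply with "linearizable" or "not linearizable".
not linearizable

already the first 10 events (up to #4's response at time 10) admit no linearization; the first 9 still do
5 completed operations, 5 real-time-consistent orders — every register replay fails
e.g. #1, #2, #3, #4, #5: illegal at step 4, since #4 load() → 4 cannot apply there
e.g. #1, #2, #3, #5, #4: illegal at step 5, since #4 load() → 4 cannot apply there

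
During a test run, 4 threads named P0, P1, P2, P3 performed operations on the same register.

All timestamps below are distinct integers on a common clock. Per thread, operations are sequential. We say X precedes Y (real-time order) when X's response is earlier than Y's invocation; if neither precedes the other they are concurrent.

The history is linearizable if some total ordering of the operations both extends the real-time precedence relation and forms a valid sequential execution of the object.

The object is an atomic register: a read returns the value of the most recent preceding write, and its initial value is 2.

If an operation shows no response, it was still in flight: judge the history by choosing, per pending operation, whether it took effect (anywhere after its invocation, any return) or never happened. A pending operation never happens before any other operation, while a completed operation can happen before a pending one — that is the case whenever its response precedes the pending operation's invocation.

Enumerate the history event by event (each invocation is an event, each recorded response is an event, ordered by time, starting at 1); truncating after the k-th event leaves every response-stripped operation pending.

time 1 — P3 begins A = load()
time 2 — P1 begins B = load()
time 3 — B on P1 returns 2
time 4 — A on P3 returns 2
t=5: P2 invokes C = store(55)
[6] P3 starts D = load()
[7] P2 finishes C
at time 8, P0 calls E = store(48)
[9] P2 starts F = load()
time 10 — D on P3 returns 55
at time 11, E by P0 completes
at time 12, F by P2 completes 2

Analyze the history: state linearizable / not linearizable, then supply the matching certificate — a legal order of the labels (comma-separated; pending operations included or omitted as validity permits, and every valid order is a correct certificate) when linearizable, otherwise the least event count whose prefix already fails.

not linearizable — minimal violating prefix: 12 events

cut after 11 events: linearizable; cut after 12 events (F responds, time 12): not linearizable
every one of the 16 real-time-consistent orders over 6 completed register ops fails the sequential spec
sample order A, B, C, D, E, F stalls at step 6 — F load() → 2 has no legal effect
sample order A, B, C, D, F, E stalls at step 5 — F load() → 2 has no legal effect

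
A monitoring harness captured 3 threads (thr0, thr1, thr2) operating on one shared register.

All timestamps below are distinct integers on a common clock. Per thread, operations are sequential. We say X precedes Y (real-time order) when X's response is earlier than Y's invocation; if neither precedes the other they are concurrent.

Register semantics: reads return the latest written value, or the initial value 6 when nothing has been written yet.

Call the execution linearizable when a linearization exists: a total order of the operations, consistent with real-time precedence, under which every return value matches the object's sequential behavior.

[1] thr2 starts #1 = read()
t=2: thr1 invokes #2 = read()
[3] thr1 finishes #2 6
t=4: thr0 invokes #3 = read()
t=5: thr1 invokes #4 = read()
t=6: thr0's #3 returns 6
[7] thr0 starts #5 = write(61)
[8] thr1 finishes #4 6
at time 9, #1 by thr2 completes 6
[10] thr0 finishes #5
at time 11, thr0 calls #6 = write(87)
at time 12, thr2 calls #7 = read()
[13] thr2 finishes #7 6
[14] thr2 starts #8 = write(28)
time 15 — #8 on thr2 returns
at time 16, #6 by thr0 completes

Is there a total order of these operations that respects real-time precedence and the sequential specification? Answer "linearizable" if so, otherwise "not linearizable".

not linearizable

events 1..12 are fine; event 13 — the response of #7 at time 13 — makes the prefix non-linearizable
6 completed operations, 15 real-time-consistent orders — every register replay fails
no completion choice of the 1 pending operation (#6) rescues it — every subset was tried
e.g. #1, #2, #3, #4, #5, #7 (pending dropped): illegal at step 6, since #7 read() → 6 cannot apply there
e.g. #1, #2, #3, #5, #4, #7 (pending dropped): illegal at step 5, since #4 read() → 6 cannot apply there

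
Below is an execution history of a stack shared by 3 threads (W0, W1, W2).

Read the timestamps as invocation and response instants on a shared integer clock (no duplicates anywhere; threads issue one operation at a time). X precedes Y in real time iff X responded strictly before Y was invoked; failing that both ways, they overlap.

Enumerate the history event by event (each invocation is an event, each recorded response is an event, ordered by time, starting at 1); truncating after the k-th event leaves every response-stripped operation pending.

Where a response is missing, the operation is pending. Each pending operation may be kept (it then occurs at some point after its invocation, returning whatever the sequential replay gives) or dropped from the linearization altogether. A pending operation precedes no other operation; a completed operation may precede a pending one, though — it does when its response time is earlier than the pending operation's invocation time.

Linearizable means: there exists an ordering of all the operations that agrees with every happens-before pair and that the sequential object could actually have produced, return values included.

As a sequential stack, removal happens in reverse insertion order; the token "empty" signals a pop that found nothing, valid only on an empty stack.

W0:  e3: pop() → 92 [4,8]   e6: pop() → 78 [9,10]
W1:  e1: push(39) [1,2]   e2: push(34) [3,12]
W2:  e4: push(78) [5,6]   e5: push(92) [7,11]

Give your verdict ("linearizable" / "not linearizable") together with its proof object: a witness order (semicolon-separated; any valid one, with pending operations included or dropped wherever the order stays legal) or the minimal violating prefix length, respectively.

linearizable — witness: e1; e2; e4; e5; e3; e6

after step 1 (e1 push(39)): stack <39>
after step 2 (e2 push(34)): stack <39,34>
after step 3 (e4 push(78)): stack <39,34,78>
after step 4 (e5 push(92)): stack <39,34,78,92>
after step 5 (e3 pop() → 92): stack <39,34,78>
after step 6 (e6 pop() → 78): stack <39,34>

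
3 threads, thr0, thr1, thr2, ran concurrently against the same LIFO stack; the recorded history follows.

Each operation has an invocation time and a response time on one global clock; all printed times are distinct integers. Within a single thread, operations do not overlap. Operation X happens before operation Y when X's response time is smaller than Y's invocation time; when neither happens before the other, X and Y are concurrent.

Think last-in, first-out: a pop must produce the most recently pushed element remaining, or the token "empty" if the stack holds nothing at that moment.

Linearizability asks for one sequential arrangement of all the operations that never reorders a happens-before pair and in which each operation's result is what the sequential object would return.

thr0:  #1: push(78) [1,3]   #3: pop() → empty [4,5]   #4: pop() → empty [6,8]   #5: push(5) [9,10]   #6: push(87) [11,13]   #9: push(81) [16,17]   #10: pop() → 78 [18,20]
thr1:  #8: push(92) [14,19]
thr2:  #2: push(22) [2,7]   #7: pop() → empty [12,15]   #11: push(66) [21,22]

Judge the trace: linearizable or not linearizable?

not linearizable

already the first 5 events (up to #3's response at time 5) admit no linearization; the first 4 still do
one real-time candidate order over the 2 completed operations — the LIFO stack replay rejects it
include/drop combinations of the 1 pending operation (#2) were all tried; none helps
for example #1, #3 (pending dropped) fails at step 2: #3 pop() → empty is not legal there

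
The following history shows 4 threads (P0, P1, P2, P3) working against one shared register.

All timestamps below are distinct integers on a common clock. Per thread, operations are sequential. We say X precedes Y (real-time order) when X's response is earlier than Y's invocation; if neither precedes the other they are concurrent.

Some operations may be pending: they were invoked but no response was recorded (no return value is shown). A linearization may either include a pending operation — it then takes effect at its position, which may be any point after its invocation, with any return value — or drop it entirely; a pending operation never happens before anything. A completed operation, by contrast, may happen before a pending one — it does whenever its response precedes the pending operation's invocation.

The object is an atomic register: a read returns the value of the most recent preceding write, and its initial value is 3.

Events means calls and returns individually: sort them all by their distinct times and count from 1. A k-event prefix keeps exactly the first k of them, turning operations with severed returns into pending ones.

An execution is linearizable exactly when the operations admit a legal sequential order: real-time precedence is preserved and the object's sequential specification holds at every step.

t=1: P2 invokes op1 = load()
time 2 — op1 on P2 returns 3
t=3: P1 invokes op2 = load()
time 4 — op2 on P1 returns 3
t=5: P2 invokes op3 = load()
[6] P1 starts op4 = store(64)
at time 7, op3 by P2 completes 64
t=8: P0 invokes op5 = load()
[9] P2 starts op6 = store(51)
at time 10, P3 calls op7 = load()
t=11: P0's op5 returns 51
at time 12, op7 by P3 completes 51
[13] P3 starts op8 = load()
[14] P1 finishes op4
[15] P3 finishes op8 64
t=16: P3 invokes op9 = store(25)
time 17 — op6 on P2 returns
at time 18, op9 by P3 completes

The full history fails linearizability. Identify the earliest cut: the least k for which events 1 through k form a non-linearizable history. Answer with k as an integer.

events 1..14 are linearizable; a witness order is op1, op2, op4, op3, op6, op5, op7:
after step 1 (op1 load() → 3): value 3
after step 2 (op2 load() → 3): value 3
after step 3 (op4 store(64)): value 64
after step 4 (op3 load() → 64): value 64
after step 5 (op6 store(51) (pending, included)): value 51
after step 6 (op5 load() → 51): value 51
after step 7 (op7 load() → 51): value 51
adding event 15 (op8 responds at 15) leaves no legal real-time order
every completion of the 1 pending operation (op6) was checked; none linearizes
take op1, op2, op3, op4, op5, op7, op8 (pending dropped): step 3 already fails, because op3 load() → 64 cannot occur there
take op1, op2, op3, op4, op7, op5, op8 (pending dropped): step 3 already fails, because op3 load() → 64 cannot occur there

15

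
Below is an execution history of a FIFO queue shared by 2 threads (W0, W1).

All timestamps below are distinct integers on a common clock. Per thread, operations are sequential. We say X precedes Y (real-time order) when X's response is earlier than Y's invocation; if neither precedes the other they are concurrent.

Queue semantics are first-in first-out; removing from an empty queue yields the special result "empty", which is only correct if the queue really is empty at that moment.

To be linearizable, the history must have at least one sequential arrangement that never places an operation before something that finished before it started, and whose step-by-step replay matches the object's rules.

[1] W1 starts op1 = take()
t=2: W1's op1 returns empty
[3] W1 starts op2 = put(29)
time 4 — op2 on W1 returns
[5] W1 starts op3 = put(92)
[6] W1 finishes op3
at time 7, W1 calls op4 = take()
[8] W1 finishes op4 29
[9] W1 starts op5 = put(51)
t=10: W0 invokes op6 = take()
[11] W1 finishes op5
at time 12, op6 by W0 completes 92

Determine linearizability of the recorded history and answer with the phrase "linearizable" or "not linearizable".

linearizable

witness order: op1, op2, op3, op4, op5, op6
after step 1 (op1 take() → empty): queue <>
after step 2 (op2 put(29)): queue <29>
after step 3 (op3 put(92)): queue <29,92>
after step 4 (op4 take() → 29): queue <92>
after step 5 (op5 put(51)): queue <92,51>
after step 6 (op6 take() → 92): queue <51>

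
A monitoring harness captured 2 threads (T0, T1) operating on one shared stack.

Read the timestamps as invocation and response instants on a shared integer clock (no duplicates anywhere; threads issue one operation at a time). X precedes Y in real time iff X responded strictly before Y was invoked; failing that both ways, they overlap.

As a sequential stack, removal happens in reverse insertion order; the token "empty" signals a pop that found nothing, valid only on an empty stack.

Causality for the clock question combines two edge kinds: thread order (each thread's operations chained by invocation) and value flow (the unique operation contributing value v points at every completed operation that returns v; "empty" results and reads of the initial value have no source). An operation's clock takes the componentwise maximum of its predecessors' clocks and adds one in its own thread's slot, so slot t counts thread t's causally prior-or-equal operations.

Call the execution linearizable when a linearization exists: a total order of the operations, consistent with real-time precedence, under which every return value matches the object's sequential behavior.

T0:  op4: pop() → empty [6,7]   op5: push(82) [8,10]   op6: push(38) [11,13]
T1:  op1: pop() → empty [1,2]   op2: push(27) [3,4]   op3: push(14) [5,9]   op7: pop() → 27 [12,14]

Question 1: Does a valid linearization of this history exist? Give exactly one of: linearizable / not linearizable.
not linearizable

already the first 7 events (up to op4's response at time 7) admit no linearization; the first 6 still do
exhaustive check: the 3 completed stack ops admit one real-time order; illegal
no escape via the 1 pending operation (op3): every completion choice fails
take op1, op2, op4 (pending dropped): step 3 already fails, because op4 pop() → empty cannot occur there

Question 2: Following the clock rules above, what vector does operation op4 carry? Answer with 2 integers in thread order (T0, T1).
(1, 0)

op1, invoked 1, has no incoming edges; only T1's bump applies → (0, 1)
op4, invoked 6, has no incoming edges; only T0's bump applies → (1, 0)
op2 (invocation 3): componentwise max over VC(op1)=(0, 1), +1 at T1, giving (0, 2)
op5 (invocation 8): componentwise max over VC(op4)=(1, 0), +1 at T0, giving (2, 0)
op3 (invocation 5): componentwise max over VC(op2)=(0, 2), +1 at T1, giving (0, 3)
op6 (invocation 11): componentwise max over VC(op5)=(2, 0), +1 at T0, giving (3, 0)
op7 (invocation 12): componentwise max over VC(op2)=(0, 2), VC(op3)=(0, 3), +1 at T1, giving (0, 4)
target: VC(op4) = (1, 0)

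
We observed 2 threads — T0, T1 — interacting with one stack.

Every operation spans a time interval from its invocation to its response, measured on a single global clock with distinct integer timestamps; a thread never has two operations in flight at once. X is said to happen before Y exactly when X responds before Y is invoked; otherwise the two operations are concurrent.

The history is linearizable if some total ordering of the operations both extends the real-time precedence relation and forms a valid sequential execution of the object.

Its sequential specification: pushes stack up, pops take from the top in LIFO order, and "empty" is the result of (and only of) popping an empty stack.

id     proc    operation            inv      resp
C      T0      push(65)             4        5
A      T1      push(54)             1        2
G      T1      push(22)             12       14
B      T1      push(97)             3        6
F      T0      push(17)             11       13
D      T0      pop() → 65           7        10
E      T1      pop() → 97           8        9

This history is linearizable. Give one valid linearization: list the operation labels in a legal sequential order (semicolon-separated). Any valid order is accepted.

1. A push(54), leaving stack <54>
2. B push(97), leaving stack <54,97>
3. C push(65), leaving stack <54,97,65>
4. D pop() → 65, leaving stack <54,97>
5. E pop() → 97, leaving stack <54>
6. F push(17), leaving stack <54,17>
7. G push(22), leaving stack <54,17,22>

A; B; C; D; E; F; G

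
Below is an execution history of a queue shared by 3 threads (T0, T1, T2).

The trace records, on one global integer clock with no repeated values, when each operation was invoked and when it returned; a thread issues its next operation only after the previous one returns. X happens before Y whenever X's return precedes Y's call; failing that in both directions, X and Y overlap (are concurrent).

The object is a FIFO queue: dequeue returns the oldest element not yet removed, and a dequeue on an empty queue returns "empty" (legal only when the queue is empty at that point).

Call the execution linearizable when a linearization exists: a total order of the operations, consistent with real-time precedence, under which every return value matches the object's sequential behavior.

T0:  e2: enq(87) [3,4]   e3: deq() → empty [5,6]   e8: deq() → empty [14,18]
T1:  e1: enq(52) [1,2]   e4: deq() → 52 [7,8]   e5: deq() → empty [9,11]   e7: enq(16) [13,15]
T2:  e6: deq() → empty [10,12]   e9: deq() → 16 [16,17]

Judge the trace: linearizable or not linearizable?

not linearizable

already the first 6 events (up to e3's response at time 6) admit no linearization; the first 5 still do
the sole real-time-consistent order of 3 completed operations fails the queue replay
one such order, e1, e2, e3, breaks at step 3 where e3 deq() → empty is illegal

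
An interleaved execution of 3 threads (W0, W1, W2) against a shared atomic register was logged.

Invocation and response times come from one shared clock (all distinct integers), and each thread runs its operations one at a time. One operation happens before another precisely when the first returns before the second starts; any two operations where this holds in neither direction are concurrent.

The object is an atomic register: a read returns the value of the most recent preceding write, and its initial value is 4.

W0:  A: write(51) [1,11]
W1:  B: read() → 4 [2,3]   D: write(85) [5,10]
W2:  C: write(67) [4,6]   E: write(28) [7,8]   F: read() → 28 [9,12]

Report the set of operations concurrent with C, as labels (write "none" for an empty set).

overlap test against C [4,6]: concurrent iff the interval meets 4..6
A [1,11]: concurrent
B [2,3]: before
D [5,10]: concurrent
E [7,8]: after
F [9,12]: after

A, D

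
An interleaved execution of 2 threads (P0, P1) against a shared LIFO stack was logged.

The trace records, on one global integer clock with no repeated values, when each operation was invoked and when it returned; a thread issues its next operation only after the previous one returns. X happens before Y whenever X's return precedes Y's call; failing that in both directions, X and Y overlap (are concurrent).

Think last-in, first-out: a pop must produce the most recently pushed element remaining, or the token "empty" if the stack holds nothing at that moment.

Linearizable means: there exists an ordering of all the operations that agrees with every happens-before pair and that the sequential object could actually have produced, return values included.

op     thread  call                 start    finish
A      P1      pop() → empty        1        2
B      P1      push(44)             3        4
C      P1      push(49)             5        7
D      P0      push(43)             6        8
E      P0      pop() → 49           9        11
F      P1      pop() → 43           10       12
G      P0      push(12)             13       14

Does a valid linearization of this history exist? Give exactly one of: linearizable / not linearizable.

witness order: A, B, C, D, F, E, G
1. A pop() → empty, leaving stack <>
2. B push(44), leaving stack <44>
3. C push(49), leaving stack <44,49>
4. D push(43), leaving stack <44,49,43>
5. F pop() → 43, leaving stack <44,49>
6. E pop() → 49, leaving stack <44>
7. G push(12), leaving stack <44,12>

linearizable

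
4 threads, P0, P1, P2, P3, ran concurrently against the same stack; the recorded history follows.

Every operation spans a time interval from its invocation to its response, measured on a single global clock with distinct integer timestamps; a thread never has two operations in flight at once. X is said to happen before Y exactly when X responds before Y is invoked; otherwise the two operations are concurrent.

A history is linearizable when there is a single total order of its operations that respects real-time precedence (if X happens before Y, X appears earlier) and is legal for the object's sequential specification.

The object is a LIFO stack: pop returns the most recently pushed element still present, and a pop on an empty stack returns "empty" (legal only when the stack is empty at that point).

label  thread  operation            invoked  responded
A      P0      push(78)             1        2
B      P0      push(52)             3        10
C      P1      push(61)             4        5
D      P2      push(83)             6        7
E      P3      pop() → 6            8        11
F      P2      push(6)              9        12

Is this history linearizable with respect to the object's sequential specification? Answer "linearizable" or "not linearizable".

linearizable

witness order: A, B, C, D, F, E
1. A push(78), leaving stack <78>
2. B push(52), leaving stack <78,52>
3. C push(61), leaving stack <78,52,61>
4. D push(83), leaving stack <78,52,61,83>
5. F push(6), leaving stack <78,52,61,83,6>
6. E pop() → 6, leaving stack <78,52,61,83>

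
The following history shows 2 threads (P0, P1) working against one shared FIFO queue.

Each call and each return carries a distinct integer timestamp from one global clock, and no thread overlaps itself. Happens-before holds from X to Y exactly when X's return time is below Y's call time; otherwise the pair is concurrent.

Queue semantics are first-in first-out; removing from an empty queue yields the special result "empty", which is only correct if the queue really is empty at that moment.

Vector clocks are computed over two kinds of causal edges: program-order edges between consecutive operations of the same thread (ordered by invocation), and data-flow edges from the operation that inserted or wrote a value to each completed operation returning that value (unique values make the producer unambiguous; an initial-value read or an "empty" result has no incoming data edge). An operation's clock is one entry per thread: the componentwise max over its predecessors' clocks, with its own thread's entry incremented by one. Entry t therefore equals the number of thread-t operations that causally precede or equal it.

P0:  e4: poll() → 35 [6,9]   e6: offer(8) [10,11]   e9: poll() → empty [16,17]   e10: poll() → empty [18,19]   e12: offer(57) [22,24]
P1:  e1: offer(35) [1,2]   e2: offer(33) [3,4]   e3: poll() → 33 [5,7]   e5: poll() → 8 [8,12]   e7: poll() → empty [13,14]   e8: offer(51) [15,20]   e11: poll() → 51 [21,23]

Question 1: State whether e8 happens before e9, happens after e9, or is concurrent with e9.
Answer: concurrent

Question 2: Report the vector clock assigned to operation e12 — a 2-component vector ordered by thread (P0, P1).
Answer: (5, 1)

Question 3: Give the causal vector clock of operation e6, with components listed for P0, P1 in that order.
Answer: (2, 1)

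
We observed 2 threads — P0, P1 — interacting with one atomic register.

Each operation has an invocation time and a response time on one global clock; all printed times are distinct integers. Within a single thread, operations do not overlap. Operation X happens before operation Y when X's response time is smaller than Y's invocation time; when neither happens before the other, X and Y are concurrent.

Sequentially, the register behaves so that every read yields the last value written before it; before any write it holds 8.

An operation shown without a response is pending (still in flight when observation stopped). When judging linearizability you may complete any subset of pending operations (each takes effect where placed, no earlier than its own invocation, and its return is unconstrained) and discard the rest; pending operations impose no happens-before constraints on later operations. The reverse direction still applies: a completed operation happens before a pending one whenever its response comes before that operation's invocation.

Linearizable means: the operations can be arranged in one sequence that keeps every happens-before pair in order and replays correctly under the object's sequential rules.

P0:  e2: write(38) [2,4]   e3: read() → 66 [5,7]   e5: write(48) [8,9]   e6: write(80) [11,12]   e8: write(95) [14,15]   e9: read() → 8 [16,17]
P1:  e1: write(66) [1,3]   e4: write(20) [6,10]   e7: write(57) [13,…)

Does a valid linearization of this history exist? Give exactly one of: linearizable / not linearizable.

events 1..16 are fine; event 17 — the response of e9 at time 17 — makes the prefix non-linearizable
real-time-consistent orders of the 8 completed operations: 6 — all fail the atomic register replay
include/drop combinations of the 1 pending operation (e7) were all tried; none helps
sample order e1, e2, e3, e4, e5, e6, e8, e9 (pending dropped) stalls at step 3 — e3 read() → 66 has no legal effect
sample order e1, e2, e3, e5, e4, e6, e8, e9 (pending dropped) stalls at step 3 — e3 read() → 66 has no legal effect

not linearizable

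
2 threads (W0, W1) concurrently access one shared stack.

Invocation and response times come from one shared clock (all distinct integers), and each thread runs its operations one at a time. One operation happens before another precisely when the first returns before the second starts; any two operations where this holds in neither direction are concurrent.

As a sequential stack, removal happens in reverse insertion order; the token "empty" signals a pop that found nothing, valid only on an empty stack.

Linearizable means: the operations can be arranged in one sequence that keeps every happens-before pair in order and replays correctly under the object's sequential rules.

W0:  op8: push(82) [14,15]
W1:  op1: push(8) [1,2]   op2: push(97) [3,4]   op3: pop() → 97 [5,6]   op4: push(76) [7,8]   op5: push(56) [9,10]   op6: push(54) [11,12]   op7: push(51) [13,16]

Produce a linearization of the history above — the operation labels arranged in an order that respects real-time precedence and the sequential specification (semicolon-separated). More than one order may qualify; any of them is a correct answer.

1. op1 push(8), leaving stack <8>
2. op2 push(97), leaving stack <8,97>
3. op3 pop() → 97, leaving stack <8>
4. op4 push(76), leaving stack <8,76>
5. op5 push(56), leaving stack <8,76,56>
6. op6 push(54), leaving stack <8,76,56,54>
7. op7 push(51), leaving stack <8,76,56,54,51>
8. op8 push(82), leaving stack <8,76,56,54,51,82>

op1; op2; op3; op4; op5; op6; op7; op8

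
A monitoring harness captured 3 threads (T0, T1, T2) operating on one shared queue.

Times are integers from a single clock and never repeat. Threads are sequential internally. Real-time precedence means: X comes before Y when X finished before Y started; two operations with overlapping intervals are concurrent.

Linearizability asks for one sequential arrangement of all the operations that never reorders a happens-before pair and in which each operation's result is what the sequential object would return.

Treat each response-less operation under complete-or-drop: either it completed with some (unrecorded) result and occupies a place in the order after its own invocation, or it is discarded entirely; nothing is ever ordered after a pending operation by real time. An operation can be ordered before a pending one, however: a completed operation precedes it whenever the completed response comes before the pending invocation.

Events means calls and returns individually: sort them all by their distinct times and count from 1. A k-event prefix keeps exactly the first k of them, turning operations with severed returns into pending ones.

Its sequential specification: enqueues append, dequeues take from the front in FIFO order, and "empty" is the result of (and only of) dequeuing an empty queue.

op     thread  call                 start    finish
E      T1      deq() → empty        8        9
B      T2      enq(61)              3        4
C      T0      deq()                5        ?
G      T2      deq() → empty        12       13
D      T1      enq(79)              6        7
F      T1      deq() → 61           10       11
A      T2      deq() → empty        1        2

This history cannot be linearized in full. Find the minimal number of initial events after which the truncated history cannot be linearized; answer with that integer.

one valid order for events 1..8 is A, B, C, D:
after step 1 (A deq() → empty): queue <>
after step 2 (B enq(61)): queue <61>
after step 3 (C deq() (pending, included)): queue <>
after step 4 (D enq(79)): queue <79>
once event 9 joins (E's response, time 9), exhaustive search finds no witness
no escape via the 1 pending operation (C): every completion choice fails
take A, B, D, E (pending dropped): step 4 already fails, because E deq() → empty cannot occur there

9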